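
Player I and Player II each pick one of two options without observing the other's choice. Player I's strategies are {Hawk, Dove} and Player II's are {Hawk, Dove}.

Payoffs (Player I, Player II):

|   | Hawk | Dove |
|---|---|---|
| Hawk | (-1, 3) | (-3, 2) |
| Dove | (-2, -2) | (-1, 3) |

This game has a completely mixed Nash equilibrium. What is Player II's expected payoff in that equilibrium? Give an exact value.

13/6

First find x, the probability Player I plays Hawk, from Player II's indifference between Hawk and Dove: 3x − 2(1−x) = 2x + 3(1−x), giving x = 5/6.
Since Player II is indifferent in equilibrium, Player II's expected payoff equals the payoff from either column against (5/6, 1/6). Using Hawk: 3(5/6) − 2(1/6) = 13/6.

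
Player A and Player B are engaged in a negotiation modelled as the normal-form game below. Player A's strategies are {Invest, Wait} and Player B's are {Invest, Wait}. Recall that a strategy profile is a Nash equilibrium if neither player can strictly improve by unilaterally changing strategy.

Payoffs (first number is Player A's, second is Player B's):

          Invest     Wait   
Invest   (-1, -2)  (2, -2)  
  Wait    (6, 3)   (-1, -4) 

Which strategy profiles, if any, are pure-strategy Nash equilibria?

(Invest, Invest): Player A prefers Wait (6 > -1) — not an equilibrium.
(Invest, Wait): Player A gets 2 ≥ -1 from Wait, and Player B gets -2 ≥ -2 from Invest — Nash equilibrium.
(Wait, Invest): Player A gets 6 ≥ -1 from Invest, and Player B gets 3 ≥ -4 from Wait — Nash equilibrium.
(Wait, Wait): Player A prefers Invest (2 > -1); Player B prefers Invest (3 > -4) — not an equilibrium.

(Invest, Wait) and (Wait, Invest)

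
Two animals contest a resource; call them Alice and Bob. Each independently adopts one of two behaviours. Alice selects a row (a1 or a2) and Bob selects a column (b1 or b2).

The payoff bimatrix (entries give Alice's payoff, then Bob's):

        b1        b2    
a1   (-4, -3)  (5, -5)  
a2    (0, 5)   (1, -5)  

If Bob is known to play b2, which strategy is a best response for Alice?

Against b2, Alice earns 5 from a1 and 1 from a2.
So a1 is the best response.

a1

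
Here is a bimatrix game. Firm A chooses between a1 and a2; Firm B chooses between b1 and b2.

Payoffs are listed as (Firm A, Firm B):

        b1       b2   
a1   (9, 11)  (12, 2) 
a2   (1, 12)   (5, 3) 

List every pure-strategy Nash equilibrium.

(a1, b1): Firm A gets 9 ≥ 1 from a2, and Firm B gets 11 ≥ 2 from b2 — Nash equilibrium.
(a1, b2): Firm B prefers b1 (11 > 2) — not an equilibrium.
(a2, b1): Firm A prefers a1 (9 > 1) — not an equilibrium.
(a2, b2): Firm A prefers a1 (12 > 5); Firm B prefers b1 (12 > 3) — not an equilibrium.

(a1, b1)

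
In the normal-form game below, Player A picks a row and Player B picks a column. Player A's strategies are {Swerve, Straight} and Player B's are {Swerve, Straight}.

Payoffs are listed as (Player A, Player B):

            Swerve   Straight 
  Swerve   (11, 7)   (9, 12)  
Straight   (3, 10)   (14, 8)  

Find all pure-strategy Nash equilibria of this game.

(Swerve, Swerve): Player B prefers Straight (12 > 7) — not an equilibrium.
(Swerve, Straight): Player A prefers Straight (14 > 9) — not an equilibrium.
(Straight, Swerve): Player A prefers Swerve (11 > 3) — not an equilibrium.
(Straight, Straight): Player B prefers Swerve (10 > 8) — not an equilibrium.

none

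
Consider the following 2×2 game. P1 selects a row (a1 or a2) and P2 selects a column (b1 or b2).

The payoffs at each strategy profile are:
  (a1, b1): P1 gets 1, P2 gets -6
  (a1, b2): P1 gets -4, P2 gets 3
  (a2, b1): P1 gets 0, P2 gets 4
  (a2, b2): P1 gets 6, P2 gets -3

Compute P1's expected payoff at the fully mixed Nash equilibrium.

6/11

First find q, the probability P2 plays b1, from P1's indifference between a1 and a2: q − 4(1−q) = 6(1−q), giving q = 10/11.
Since P1 is indifferent in equilibrium, P1's expected payoff equals the payoff from either row against (10/11, 1/11). Using a1: (10/11) − 4(1/11) = 6/11.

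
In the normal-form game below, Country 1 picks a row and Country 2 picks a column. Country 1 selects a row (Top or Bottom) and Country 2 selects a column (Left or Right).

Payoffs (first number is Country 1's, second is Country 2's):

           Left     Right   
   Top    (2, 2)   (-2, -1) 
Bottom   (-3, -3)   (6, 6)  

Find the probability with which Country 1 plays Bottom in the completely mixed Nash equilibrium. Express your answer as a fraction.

Let r be the probability that Country 1 plays Top. In a completely mixed equilibrium, Country 2 must be indifferent between Left and Right.
Country 2's expected payoff from Left is 2r − 3(1−r); from Right it is −r + 6(1−r).
Setting these equal: 5r − 3 = −7r + 6, so r = 3/4.
Therefore Country 1 plays Bottom with probability 1 − 3/4 = 1/4.

1/4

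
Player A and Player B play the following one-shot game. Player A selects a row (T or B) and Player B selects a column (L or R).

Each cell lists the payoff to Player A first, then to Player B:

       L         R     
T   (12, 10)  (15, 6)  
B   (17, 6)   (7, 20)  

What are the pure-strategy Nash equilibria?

(T, L): Player A prefers B (17 > 12) — not an equilibrium.
(T, R): Player B prefers L (10 > 6) — not an equilibrium.
(B, L): Player B prefers R (20 > 6) — not an equilibrium.
(B, R): Player A prefers T (15 > 7) — not an equilibrium.

none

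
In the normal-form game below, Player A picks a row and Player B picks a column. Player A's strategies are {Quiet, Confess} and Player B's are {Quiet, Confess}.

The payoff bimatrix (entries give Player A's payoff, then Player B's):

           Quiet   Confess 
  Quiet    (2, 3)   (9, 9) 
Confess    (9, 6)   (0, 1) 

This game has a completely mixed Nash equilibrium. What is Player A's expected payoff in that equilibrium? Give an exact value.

81/16

First find y, the probability Player B plays Quiet, from Player A's indifference between Quiet and Confess: 2y + 9(1−y) = 9y, giving y = 9/16.
Since Player A is indifferent in equilibrium, Player A's expected payoff equals the payoff from either row against (9/16, 7/16). Using Quiet: 2(9/16) + 9(7/16) = 81/16.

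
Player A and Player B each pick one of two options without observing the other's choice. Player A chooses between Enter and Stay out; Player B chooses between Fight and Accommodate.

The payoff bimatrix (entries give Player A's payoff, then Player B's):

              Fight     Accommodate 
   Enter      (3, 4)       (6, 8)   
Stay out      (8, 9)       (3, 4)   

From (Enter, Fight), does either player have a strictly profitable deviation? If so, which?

Player A at (Enter, Fight) earns 3; deviating to Stay out yields 8 — a strict improvement.
Player B earns 4; deviating to Accommodate yields 8 — a strict improvement.
Both Player A and Player B have strictly profitable deviations.

Both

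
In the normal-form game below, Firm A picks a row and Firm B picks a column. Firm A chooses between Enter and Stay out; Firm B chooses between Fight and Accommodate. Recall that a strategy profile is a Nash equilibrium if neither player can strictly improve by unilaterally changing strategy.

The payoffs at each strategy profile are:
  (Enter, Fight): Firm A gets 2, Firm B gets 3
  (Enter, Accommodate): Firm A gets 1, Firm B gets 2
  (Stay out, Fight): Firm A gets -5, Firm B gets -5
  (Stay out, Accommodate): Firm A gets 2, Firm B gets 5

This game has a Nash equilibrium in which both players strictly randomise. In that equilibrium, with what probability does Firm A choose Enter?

10/11

Let r be the probability that Firm A plays Enter. In a completely mixed equilibrium, Firm B must be indifferent between Fight and Accommodate.
Firm B's expected payoff from Fight is 3r − 5(1−r); from Accommodate it is 2r + 5(1−r).
Setting these equal: 8r − 5 = −3r + 5, so r = 10/11.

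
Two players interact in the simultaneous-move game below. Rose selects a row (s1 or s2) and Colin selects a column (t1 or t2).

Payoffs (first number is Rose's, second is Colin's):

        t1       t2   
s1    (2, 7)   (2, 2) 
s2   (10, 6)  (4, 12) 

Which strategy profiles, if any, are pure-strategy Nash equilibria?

(s1, t1): Rose prefers s2 (10 > 2) — not an equilibrium.
(s1, t2): Rose prefers s2 (4 > 2); Colin prefers t1 (7 > 2) — not an equilibrium.
(s2, t1): Colin prefers t2 (12 > 6) — not an equilibrium.
(s2, t2): Rose gets 4 ≥ 2 from s1, and Colin gets 12 ≥ 6 from t1 — Nash equilibrium.

(s2, t2)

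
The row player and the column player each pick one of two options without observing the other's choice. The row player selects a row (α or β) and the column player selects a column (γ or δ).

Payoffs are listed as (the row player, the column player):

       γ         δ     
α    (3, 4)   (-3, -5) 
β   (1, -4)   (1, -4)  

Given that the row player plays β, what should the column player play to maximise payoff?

either — both γ and δ are best responses

Against β, the column player earns -4 from γ and -4 from δ.
So either strategy is a best response.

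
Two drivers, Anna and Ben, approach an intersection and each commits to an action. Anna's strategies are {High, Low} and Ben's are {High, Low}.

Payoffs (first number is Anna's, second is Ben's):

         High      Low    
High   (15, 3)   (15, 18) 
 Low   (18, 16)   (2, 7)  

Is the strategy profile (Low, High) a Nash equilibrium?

At (Low, High), Anna earns 18; switching to High would give 15, so Anna has no profitable deviation.
Ben earns 16; switching to Low would give 7, so Ben has no profitable deviation.
Neither player can gain by a unilateral deviation, so this profile is a Nash equilibrium.

Yes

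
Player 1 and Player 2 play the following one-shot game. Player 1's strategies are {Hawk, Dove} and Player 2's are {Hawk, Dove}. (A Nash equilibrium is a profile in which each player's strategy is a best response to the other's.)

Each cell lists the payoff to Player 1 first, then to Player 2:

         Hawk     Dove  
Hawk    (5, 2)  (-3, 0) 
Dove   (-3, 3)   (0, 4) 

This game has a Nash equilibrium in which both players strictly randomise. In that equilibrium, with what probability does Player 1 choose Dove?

2/3

Let p be the probability that Player 1 plays Hawk. In a completely mixed equilibrium, Player 2 must be indifferent between Hawk and Dove.
Player 2's expected payoff from Hawk is 2p + 3(1−p); from Dove it is 4(1−p).
Setting these equal: −p + 3 = −4p + 4, so p = 1/3.
Therefore Player 1 plays Dove with probability 1 − 1/3 = 2/3.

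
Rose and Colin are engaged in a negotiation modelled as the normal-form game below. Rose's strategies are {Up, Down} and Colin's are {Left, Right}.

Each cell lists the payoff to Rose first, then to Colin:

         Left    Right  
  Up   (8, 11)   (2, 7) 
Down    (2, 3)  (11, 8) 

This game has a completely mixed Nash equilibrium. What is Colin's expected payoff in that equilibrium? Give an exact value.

First find p, the probability Rose plays Up, from Colin's indifference between Left and Right: 11p + 3(1−p) = 7p + 8(1−p), giving p = 5/9.
Since Colin is indifferent in equilibrium, Colin's expected payoff equals the payoff from either column against (5/9, 4/9). Using Left: 11(5/9) + 3(4/9) = 67/9.

67/9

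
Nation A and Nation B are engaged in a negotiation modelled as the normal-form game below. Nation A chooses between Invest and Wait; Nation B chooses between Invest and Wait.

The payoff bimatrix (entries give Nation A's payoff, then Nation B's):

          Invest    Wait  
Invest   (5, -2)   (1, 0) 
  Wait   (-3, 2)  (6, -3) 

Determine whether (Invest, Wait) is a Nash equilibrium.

At (Invest, Wait), Nation A earns 1; switching to Wait would give 6, so Nation A would deviate.
Nation B earns 0; switching to Invest would give -2, so Nation B has no profitable deviation.
Since at least one player can profitably deviate, this is not a Nash equilibrium.

No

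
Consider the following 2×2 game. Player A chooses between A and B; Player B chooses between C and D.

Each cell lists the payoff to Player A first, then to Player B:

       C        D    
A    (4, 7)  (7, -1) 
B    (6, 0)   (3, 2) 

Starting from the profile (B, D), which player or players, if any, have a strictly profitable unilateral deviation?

Player A

Player A at (B, D) earns 3; deviating to A yields 7 — a strict improvement.
Player B earns 2; deviating to C yields 0 — not better.
Only Player A has a strictly profitable deviation.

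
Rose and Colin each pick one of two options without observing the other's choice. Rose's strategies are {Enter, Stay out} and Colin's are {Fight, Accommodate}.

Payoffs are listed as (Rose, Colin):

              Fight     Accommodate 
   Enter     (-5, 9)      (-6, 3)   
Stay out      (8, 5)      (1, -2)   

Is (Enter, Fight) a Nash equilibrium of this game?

No

At (Enter, Fight), Rose earns -5; switching to Stay out would give 8, so Rose would deviate.
Colin earns 9; switching to Accommodate would give 3, so Colin has no profitable deviation.
Since at least one player can profitably deviate, this is not a Nash equilibrium.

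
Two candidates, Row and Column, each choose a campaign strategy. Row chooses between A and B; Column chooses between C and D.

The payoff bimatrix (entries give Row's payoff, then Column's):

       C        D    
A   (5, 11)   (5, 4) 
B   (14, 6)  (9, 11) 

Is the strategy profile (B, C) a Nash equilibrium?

No

At (B, C), Row earns 14; switching to A would give 5, so Row has no profitable deviation.
Column earns 6; switching to D would give 11, so Column would deviate.
Since at least one player can profitably deviate, this is not a Nash equilibrium.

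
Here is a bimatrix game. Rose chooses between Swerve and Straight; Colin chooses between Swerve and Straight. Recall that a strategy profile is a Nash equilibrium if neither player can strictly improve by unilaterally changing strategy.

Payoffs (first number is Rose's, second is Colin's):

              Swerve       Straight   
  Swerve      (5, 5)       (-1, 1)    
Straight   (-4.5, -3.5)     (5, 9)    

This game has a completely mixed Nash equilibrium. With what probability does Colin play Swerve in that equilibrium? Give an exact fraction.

12/31

Let c be the probability that Colin plays Swerve. In a completely mixed equilibrium, Rose must be indifferent between Swerve and Straight.
Rose's expected payoff from Swerve is 5c − (1−c); from Straight it is −4.5c + 5(1−c).
Setting these equal: 6c − 1 = −9.5c + 5, so c = 12/31.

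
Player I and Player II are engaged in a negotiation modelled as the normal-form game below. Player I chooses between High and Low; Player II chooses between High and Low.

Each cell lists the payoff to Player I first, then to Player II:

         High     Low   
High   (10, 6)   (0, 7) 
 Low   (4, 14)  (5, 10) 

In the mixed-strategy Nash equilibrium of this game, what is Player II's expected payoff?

38/5

First find x, the probability Player I plays High, from Player II's indifference between High and Low: 6x + 14(1−x) = 7x + 10(1−x), giving x = 4/5.
Since Player II is indifferent in equilibrium, Player II's expected payoff equals the payoff from either column against (4/5, 1/5). Using High: 6(4/5) + 14(1/5) = 38/5.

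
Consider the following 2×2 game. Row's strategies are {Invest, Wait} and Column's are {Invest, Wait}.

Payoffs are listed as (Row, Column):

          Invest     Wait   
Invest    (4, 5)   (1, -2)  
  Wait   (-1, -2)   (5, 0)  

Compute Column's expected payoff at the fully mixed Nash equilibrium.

First find x, the probability Row plays Invest, from Column's indifference between Invest and Wait: 5x − 2(1−x) = −2x, giving x = 2/9.
Since Column is indifferent in equilibrium, Column's expected payoff equals the payoff from either column against (2/9, 7/9). Using Invest: 5(2/9) − 2(7/9) = -4/9.

-4/9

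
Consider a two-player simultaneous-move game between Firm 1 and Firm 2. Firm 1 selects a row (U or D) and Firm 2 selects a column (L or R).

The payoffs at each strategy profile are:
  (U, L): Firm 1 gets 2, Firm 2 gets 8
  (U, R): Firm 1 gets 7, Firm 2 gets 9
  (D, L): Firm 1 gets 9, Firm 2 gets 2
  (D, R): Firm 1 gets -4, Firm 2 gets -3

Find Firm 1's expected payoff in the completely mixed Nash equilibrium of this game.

First find y, the probability Firm 2 plays L, from Firm 1's indifference between U and D: 2y + 7(1−y) = 9y − 4(1−y), giving y = 11/18.
Since Firm 1 is indifferent in equilibrium, Firm 1's expected payoff equals the payoff from either row against (11/18, 7/18). Using U: 2(11/18) + 7(7/18) = 71/18.

71/18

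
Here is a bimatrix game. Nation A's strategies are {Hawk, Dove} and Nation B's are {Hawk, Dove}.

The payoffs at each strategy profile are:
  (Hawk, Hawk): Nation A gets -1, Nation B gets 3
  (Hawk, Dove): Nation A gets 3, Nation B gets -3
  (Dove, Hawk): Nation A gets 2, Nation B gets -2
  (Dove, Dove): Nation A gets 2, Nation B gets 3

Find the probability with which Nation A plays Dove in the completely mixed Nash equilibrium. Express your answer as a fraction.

6/11

Let p be the probability that Nation A plays Hawk. In a completely mixed equilibrium, Nation B must be indifferent between Hawk and Dove.
Nation B's expected payoff from Hawk is 3p − 2(1−p); from Dove it is −3p + 3(1−p).
Setting these equal: 5p − 2 = −6p + 3, so p = 5/11.
Therefore Nation A plays Dove with probability 1 − 5/11 = 6/11.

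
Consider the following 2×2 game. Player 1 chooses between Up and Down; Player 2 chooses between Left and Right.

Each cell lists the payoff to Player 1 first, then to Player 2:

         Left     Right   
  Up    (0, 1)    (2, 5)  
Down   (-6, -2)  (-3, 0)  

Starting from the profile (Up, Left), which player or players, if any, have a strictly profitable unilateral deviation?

Player 2

Player 1 at (Up, Left) earns 0; deviating to Down yields -6 — not better.
Player 2 earns 1; deviating to Right yields 5 — a strict improvement.
Only Player 2 has a strictly profitable deviation.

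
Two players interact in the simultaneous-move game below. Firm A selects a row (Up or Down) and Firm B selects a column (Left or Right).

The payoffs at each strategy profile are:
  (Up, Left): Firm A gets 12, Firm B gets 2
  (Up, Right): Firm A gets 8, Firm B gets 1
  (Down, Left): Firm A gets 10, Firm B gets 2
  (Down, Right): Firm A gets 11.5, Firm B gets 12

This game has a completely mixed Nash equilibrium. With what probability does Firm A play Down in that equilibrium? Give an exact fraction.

1/11

Let x be the probability that Firm A plays Up. In a completely mixed equilibrium, Firm B must be indifferent between Left and Right.
Firm B's expected payoff from Left is 2x + 2(1−x); from Right it is x + 12(1−x).
Setting these equal: 2 = −11x + 12, so x = 10/11.
Therefore Firm A plays Down with probability 1 − 10/11 = 1/11.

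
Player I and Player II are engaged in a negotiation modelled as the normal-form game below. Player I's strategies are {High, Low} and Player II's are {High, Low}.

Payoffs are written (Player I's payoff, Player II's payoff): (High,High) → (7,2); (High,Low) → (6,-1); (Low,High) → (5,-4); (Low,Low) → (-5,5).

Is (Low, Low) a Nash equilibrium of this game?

No

At (Low, Low), Player I earns -5; switching to High would give 6, so Player I would deviate.
Player II earns 5; switching to High would give -4, so Player II has no profitable deviation.
Since at least one player can profitably deviate, this is not a Nash equilibrium.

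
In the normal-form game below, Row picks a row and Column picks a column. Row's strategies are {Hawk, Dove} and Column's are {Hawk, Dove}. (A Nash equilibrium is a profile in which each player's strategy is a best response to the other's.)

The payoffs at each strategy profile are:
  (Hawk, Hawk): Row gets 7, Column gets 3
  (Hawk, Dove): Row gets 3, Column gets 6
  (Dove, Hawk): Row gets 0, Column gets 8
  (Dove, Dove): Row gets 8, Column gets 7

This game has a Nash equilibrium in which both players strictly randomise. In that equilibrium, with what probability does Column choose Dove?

Let c be the probability that Column plays Hawk. In a completely mixed equilibrium, Row must be indifferent between Hawk and Dove.
Row's expected payoff from Hawk is 7c + 3(1−c); from Dove it is 8(1−c).
Setting these equal: 4c + 3 = −8c + 8, so c = 5/12.
Therefore Column plays Dove with probability 1 − 5/12 = 7/12.

7/12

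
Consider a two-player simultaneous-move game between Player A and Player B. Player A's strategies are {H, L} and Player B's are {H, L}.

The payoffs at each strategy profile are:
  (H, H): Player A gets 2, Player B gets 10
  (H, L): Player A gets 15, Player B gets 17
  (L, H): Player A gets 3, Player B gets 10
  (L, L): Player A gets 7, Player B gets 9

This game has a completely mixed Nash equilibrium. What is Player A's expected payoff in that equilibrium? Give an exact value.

First find y, the probability Player B plays H, from Player A's indifference between H and L: 2y + 15(1−y) = 3y + 7(1−y), giving y = 8/9.
Since Player A is indifferent in equilibrium, Player A's expected payoff equals the payoff from either row against (8/9, 1/9). Using H: 2(8/9) + 15(1/9) = 31/9.

31/9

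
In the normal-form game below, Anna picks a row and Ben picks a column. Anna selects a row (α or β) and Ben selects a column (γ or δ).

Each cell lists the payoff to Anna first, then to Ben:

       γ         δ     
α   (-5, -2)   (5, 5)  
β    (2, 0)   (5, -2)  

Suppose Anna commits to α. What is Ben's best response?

δ

Against α, Ben earns -2 from γ and 5 from δ.
So δ is the best response.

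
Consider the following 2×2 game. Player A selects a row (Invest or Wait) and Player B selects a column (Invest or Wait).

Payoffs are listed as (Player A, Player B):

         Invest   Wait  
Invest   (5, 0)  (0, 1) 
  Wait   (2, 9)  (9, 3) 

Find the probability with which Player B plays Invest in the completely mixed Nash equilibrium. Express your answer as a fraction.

3/4

Let y be the probability that Player B plays Invest. In a completely mixed equilibrium, Player A must be indifferent between Invest and Wait.
Player A's expected payoff from Invest is 5y; from Wait it is 2y + 9(1−y).
Setting these equal: 5y = −7y + 9, so y = 3/4.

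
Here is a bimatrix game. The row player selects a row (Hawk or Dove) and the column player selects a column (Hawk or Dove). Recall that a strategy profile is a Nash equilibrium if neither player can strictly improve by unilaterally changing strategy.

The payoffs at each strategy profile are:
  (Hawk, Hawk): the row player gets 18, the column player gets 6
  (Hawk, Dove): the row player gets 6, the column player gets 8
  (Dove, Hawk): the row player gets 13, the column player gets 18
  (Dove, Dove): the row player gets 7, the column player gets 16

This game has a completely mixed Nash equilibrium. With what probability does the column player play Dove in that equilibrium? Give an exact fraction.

5/6

Let c be the probability that the column player plays Hawk. In a completely mixed equilibrium, the row player must be indifferent between Hawk and Dove.
The row player's expected payoff from Hawk is 18c + 6(1−c); from Dove it is 13c + 7(1−c).
Setting these equal: 12c + 6 = 6c + 7, so c = 1/6.
Therefore the column player plays Dove with probability 1 − 1/6 = 5/6.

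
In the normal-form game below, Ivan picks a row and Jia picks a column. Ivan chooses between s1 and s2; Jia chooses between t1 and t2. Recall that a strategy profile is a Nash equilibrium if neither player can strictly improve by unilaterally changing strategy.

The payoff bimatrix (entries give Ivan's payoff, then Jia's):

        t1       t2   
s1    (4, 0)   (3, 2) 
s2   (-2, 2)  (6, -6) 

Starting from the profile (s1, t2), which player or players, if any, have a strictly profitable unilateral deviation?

Ivan at (s1, t2) earns 3; deviating to s2 yields 6 — a strict improvement.
Jia earns 2; deviating to t1 yields 0 — not better.
Only Ivan has a strictly profitable deviation.

Ivan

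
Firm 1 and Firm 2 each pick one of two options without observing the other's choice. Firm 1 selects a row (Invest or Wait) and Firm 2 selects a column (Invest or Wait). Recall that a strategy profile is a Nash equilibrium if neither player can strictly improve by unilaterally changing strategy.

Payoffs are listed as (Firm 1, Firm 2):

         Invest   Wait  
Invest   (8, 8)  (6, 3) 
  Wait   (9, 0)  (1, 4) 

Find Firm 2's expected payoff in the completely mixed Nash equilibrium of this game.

First find x, the probability Firm 1 plays Invest, from Firm 2's indifference between Invest and Wait: 8x = 3x + 4(1−x), giving x = 4/9.
Since Firm 2 is indifferent in equilibrium, Firm 2's expected payoff equals the payoff from either column against (4/9, 5/9). Using Invest: 8(4/9) = 32/9.

32/9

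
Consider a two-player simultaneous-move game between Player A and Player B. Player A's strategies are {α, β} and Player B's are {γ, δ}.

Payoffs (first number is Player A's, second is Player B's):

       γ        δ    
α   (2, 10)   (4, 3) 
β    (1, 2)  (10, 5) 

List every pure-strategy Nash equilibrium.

(α, γ) and (β, δ)

(α, γ): Player A gets 2 ≥ 1 from β, and Player B gets 10 ≥ 3 from δ — Nash equilibrium.
(α, δ): Player A prefers β (10 > 4); Player B prefers γ (10 > 3) — not an equilibrium.
(β, γ): Player A prefers α (2 > 1); Player B prefers δ (5 > 2) — not an equilibrium.
(β, δ): Player A gets 10 ≥ 4 from α, and Player B gets 5 ≥ 2 from γ — Nash equilibrium.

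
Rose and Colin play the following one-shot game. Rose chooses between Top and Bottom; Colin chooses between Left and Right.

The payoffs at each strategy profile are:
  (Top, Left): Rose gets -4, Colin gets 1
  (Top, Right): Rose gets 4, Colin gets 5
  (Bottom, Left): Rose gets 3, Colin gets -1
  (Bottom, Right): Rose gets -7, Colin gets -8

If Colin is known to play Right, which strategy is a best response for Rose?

Top

Against Right, Rose earns 4 from Top and -7 from Bottom.
So Top is the best response.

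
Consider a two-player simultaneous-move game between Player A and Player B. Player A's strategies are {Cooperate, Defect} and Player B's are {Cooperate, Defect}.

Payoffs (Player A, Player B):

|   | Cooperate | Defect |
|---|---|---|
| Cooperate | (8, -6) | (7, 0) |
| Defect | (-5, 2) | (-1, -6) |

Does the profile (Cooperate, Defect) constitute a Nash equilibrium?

Yes

At (Cooperate, Defect), Player A earns 7; switching to Defect would give -1, so Player A has no profitable deviation.
Player B earns 0; switching to Cooperate would give -6, so Player B has no profitable deviation.
Neither player can gain by a unilateral deviation, so this profile is a Nash equilibrium.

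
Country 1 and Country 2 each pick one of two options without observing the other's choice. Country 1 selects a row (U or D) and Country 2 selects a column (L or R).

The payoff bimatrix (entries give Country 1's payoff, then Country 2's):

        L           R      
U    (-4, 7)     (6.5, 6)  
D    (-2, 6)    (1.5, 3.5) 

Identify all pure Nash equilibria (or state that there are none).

(D, L)

(U, L): Country 1 prefers D (-2 > -4) — not an equilibrium.
(U, R): Country 2 prefers L (7 > 6) — not an equilibrium.
(D, L): Country 1 gets -2 ≥ -4 from U, and Country 2 gets 6 ≥ 3.5 from R — Nash equilibrium.
(D, R): Country 1 prefers U (6.5 > 1.5); Country 2 prefers L (6 > 3.5) — not an equilibrium.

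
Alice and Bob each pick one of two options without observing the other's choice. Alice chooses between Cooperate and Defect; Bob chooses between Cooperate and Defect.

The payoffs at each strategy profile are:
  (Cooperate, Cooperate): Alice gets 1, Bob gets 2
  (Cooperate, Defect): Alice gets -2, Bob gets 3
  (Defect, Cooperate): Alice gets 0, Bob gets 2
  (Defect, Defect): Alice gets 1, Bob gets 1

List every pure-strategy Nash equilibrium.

(Cooperate, Cooperate): Bob prefers Defect (3 > 2) — not an equilibrium.
(Cooperate, Defect): Alice prefers Defect (1 > -2) — not an equilibrium.
(Defect, Cooperate): Alice prefers Cooperate (1 > 0) — not an equilibrium.
(Defect, Defect): Bob prefers Cooperate (2 > 1) — not an equilibrium.

none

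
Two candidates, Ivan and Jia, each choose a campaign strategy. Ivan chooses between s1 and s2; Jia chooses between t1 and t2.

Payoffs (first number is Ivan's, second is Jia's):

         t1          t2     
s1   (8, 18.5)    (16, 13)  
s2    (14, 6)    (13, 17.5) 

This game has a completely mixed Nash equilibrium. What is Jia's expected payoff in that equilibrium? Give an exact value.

First find p, the probability Ivan plays s1, from Jia's indifference between t1 and t2: 18.5p + 6(1−p) = 13p + 17.5(1−p), giving p = 23/34.
Since Jia is indifferent in equilibrium, Jia's expected payoff equals the payoff from either column against (23/34, 11/34). Using t1: 18.5(23/34) + 6(11/34) = 983/68.

983/68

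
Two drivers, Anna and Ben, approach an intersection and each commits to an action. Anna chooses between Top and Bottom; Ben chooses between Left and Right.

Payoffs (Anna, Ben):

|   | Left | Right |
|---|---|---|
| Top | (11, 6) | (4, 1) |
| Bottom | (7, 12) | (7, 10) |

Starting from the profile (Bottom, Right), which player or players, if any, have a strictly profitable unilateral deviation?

Anna at (Bottom, Right) earns 7; deviating to Top yields 4 — not better.
Ben earns 10; deviating to Left yields 12 — a strict improvement.
Only Ben has a strictly profitable deviation.

Ben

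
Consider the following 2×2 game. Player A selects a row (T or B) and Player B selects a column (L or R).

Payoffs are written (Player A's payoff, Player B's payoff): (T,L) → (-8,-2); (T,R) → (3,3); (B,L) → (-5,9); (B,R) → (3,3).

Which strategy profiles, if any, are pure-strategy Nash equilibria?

(T, R) and (B, L)

(T, L): Player A prefers B (-5 > -8); Player B prefers R (3 > -2) — not an equilibrium.
(T, R): Player A gets 3 ≥ 3 from B, and Player B gets 3 ≥ -2 from L — Nash equilibrium.
(B, L): Player A gets -5 ≥ -8 from T, and Player B gets 9 ≥ 3 from R — Nash equilibrium.
(B, R): Player B prefers L (9 > 3) — not an equilibrium.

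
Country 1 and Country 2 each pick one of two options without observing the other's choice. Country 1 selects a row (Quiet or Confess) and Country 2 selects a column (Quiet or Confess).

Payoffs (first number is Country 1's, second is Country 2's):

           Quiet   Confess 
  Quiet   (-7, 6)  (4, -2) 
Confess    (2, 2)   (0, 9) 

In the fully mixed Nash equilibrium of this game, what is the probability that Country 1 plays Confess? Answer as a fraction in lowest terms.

Let p be the probability that Country 1 plays Quiet. In a completely mixed equilibrium, Country 2 must be indifferent between Quiet and Confess.
Country 2's expected payoff from Quiet is 6p + 2(1−p); from Confess it is −2p + 9(1−p).
Setting these equal: 4p + 2 = −11p + 9, so p = 7/15.
Therefore Country 1 plays Confess with probability 1 − 7/15 = 8/15.

8/15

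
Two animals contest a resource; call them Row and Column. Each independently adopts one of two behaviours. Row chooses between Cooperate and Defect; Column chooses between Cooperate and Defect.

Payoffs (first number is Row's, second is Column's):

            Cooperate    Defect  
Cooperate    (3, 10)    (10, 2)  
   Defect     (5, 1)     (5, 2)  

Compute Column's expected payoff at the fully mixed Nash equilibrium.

First find p, the probability Row plays Cooperate, from Column's indifference between Cooperate and Defect: 10p + (1−p) = 2p + 2(1−p), giving p = 1/9.
Since Column is indifferent in equilibrium, Column's expected payoff equals the payoff from either column against (1/9, 8/9). Using Cooperate: 10(1/9) + (8/9) = 2.

2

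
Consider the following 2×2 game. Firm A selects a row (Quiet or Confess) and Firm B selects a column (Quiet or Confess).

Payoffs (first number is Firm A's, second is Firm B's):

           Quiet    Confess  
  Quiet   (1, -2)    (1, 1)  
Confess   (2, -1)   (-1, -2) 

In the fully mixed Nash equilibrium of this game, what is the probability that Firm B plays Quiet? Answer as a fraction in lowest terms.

Let y be the probability that Firm B plays Quiet. In a completely mixed equilibrium, Firm A must be indifferent between Quiet and Confess.
Firm A's expected payoff from Quiet is y + (1−y); from Confess it is 2y − (1−y).
Setting these equal: 1 = 3y − 1, so y = 2/3.

2/3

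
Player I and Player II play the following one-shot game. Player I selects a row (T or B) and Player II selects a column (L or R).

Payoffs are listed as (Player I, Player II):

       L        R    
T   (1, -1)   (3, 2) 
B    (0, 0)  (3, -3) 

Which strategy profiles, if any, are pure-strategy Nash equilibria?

(T, R)

(T, L): Player II prefers R (2 > -1) — not an equilibrium.
(T, R): Player I gets 3 ≥ 3 from B, and Player II gets 2 ≥ -1 from L — Nash equilibrium.
(B, L): Player I prefers T (1 > 0) — not an equilibrium.
(B, R): Player II prefers L (0 > -3) — not an equilibrium.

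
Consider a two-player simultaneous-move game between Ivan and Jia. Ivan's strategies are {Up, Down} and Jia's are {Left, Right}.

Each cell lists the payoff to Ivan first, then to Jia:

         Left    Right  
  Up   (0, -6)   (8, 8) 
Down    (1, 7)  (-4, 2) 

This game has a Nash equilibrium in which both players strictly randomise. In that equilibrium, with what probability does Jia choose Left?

12/13

Let c be the probability that Jia plays Left. In a completely mixed equilibrium, Ivan must be indifferent between Up and Down.
Ivan's expected payoff from Up is 8(1−c); from Down it is c − 4(1−c).
Setting these equal: −8c + 8 = 5c − 4, so c = 12/13.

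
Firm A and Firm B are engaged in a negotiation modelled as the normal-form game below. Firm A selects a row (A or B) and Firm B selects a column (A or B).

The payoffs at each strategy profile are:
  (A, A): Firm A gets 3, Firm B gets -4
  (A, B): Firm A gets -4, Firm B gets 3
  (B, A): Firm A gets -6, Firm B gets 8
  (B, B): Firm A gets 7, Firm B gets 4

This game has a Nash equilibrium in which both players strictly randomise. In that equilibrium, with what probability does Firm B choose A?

11/20

Let y be the probability that Firm B plays A. In a completely mixed equilibrium, Firm A must be indifferent between A and B.
Firm A's expected payoff from A is 3y − 4(1−y); from B it is −6y + 7(1−y).
Setting these equal: 7y − 4 = −13y + 7, so y = 11/20.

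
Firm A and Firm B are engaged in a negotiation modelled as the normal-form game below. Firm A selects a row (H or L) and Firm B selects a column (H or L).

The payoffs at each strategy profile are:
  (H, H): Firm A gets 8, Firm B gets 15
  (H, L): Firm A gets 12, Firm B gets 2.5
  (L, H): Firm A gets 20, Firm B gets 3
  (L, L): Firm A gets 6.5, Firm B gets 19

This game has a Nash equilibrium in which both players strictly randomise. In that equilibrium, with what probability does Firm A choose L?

Let x be the probability that Firm A plays H. In a completely mixed equilibrium, Firm B must be indifferent between H and L.
Firm B's expected payoff from H is 15x + 3(1−x); from L it is 2.5x + 19(1−x).
Setting these equal: 12x + 3 = −16.5x + 19, so x = 32/57.
Therefore Firm A plays L with probability 1 − 32/57 = 25/57.

25/57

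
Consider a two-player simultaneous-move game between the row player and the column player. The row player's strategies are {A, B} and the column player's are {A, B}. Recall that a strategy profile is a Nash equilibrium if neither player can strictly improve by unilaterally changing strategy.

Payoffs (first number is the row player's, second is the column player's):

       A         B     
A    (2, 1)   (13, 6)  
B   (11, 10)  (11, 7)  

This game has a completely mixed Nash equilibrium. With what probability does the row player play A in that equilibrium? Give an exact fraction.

3/8

Let r be the probability that the row player plays A. In a completely mixed equilibrium, the column player must be indifferent between A and B.
The column player's expected payoff from A is r + 10(1−r); from B it is 6r + 7(1−r).
Setting these equal: −9r + 10 = −r + 7, so r = 3/8.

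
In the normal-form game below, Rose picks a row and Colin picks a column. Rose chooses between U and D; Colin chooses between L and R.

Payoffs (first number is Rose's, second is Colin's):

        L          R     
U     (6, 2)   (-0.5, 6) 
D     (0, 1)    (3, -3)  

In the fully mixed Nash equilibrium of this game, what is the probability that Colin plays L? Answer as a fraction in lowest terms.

Let q be the probability that Colin plays L. In a completely mixed equilibrium, Rose must be indifferent between U and D.
Rose's expected payoff from U is 6q − 0.5(1−q); from D it is 3(1−q).
Setting these equal: 6.5q − 0.5 = −3q + 3, so q = 7/19.

7/19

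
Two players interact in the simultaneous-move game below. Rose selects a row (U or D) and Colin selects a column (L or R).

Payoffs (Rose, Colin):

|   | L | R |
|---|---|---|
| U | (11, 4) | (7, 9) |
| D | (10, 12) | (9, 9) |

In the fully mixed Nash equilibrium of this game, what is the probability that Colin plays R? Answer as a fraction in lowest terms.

1/3

Let q be the probability that Colin plays L. In a completely mixed equilibrium, Rose must be indifferent between U and D.
Rose's expected payoff from U is 11q + 7(1−q); from D it is 10q + 9(1−q).
Setting these equal: 4q + 7 = q + 9, so q = 2/3.
Therefore Colin plays R with probability 1 − 2/3 = 1/3.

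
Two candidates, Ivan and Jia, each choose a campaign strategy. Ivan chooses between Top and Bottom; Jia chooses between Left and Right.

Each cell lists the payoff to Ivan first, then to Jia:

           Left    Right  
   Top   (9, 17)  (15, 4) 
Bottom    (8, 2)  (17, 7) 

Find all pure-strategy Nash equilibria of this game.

(Top, Left): Ivan gets 9 ≥ 8 from Bottom, and Jia gets 17 ≥ 4 from Right — Nash equilibrium.
(Top, Right): Ivan prefers Bottom (17 > 15); Jia prefers Left (17 > 4) — not an equilibrium.
(Bottom, Left): Ivan prefers Top (9 > 8); Jia prefers Right (7 > 2) — not an equilibrium.
(Bottom, Right): Ivan gets 17 ≥ 15 from Top, and Jia gets 7 ≥ 2 from Left — Nash equilibrium.

(Top, Left) and (Bottom, Right)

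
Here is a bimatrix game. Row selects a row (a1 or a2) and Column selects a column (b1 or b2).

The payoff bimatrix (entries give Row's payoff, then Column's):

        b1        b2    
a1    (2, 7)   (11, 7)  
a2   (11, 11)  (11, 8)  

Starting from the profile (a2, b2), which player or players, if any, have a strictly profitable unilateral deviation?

Column

Row at (a2, b2) earns 11; deviating to a1 yields 11 — not better.
Column earns 8; deviating to b1 yields 11 — a strict improvement.
Only Column has a strictly profitable deviation.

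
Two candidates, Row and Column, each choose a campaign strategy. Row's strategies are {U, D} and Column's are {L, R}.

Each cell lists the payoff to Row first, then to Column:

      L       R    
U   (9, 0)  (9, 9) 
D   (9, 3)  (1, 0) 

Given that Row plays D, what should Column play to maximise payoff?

Against D, Column earns 3 from L and 0 from R.
So L is the best response.

L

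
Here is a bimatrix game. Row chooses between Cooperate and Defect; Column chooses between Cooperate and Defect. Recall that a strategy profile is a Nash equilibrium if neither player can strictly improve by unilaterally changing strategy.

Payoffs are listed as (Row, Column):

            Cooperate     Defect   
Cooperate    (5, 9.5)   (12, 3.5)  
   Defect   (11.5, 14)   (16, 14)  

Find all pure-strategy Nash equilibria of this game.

(Defect, Cooperate) and (Defect, Defect)

(Cooperate, Cooperate): Row prefers Defect (11.5 > 5) — not an equilibrium.
(Cooperate, Defect): Row prefers Defect (16 > 12); Column prefers Cooperate (9.5 > 3.5) — not an equilibrium.
(Defect, Cooperate): Row gets 11.5 ≥ 5 from Cooperate, and Column gets 14 ≥ 14 from Defect — Nash equilibrium.
(Defect, Defect): Row gets 16 ≥ 12 from Cooperate, and Column gets 14 ≥ 14 from Cooperate — Nash equilibrium.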